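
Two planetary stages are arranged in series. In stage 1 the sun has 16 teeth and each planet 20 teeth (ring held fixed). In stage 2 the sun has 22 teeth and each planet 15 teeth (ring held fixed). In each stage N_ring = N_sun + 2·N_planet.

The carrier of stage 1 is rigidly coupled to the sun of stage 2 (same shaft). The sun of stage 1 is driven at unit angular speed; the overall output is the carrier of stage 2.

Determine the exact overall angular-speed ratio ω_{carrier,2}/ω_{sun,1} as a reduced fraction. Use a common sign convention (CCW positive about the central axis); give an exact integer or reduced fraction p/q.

Stage 1: N_ring = 16 + 2·20 = 56
Stage 1: 16(ω_s−ω_c) = −56(ω_r−ω_c),  ω_r=0, ω_s=1
Stage 1: 16(1−ω_c) = −56(0−ω_c)  ⇒  72ω_c = 16  ⇒  ω_c = 2/9
  ⇒ ω_c¹/ω_s¹ = 2/9
Stage 2: N_ring = 22 + 2·15 = 52
Stage 2: 22(ω_s−ω_c) = −52(ω_r−ω_c),  ω_r=0, ω_s=1
Stage 2: 22(1−ω_c) = −52(0−ω_c)  ⇒  74ω_c = 22  ⇒  ω_c = 11/37
  ⇒ ω_c²/ω_s² = 11/37
Coupling ω_s² = ω_c¹ ⇒ overall = 2/9 × 11/37 = 22/333

22/333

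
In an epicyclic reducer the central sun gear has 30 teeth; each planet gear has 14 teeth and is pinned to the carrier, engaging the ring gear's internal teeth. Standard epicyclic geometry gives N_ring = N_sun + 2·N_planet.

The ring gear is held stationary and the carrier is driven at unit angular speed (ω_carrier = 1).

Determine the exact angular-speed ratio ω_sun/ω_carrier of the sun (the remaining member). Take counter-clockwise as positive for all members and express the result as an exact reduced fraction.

N_ring = 30 + 2·14 = 58
30(ω_s−ω_c) = −58(ω_r−ω_c),  ω_r=0, ω_c=1
ω_s = 1 − (58/30)(0−1) = 44/15
ω_s/ω_c = 44/15

44/15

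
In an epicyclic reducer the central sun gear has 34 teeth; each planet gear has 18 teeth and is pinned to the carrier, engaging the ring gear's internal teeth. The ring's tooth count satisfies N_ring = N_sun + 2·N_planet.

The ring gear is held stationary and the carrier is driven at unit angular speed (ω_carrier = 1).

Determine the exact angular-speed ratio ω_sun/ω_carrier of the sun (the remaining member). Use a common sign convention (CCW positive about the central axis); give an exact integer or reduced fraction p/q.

52/17

N_ring = 34 + 2·18 = 70
34(ω_s−ω_c) = −70(ω_r−ω_c),  ω_r=0, ω_c=1
ω_s = 1 − (70/34)(0−1) = 52/17
ω_s/ω_c = 52/17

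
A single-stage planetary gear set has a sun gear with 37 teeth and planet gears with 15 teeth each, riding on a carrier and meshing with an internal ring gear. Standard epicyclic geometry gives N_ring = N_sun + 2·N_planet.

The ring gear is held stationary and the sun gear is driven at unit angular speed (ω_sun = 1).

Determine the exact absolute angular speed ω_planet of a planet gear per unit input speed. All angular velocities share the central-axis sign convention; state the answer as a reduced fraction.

N_ring = 37 + 2·15 = 67
37(ω_s−ω_c) = −67(ω_r−ω_c),  ω_r=0, ω_s=1
37(1−ω_c) = −67(0−ω_c)  ⇒  104ω_c = 37  ⇒  ω_c = 37/104
sun–planet: 37·(1−37/104) = −15·(ω_p−ω_c)  ⇒  ω_p−ω_c = −(37/15)·(67/104) = -2479/1560
ω_p = 37/104 − 2479/1560 = -37/30

-37/30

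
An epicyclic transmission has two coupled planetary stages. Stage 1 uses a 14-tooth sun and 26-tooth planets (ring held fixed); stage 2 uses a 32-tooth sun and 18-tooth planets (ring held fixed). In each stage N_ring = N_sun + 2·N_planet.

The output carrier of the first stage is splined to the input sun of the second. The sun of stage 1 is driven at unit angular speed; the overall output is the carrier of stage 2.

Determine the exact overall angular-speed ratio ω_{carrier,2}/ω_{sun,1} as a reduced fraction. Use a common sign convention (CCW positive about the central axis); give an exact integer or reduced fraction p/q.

7/125

Stage 1: N_ring = 14 + 2·26 = 66
Stage 1: 14(ω_s−ω_c) = −66(ω_r−ω_c),  ω_r=0, ω_s=1
Stage 1: 14(1−ω_c) = −66(0−ω_c)  ⇒  80ω_c = 14  ⇒  ω_c = 7/40
  ⇒ ω_c¹/ω_s¹ = 7/40
Stage 2: N_ring = 32 + 2·18 = 68
Stage 2: 32(ω_s−ω_c) = −68(ω_r−ω_c),  ω_r=0, ω_s=1
Stage 2: 32(1−ω_c) = −68(0−ω_c)  ⇒  100ω_c = 32  ⇒  ω_c = 8/25
  ⇒ ω_c²/ω_s² = 8/25
Coupling ω_s² = ω_c¹ ⇒ overall = 7/40 × 8/25 = 7/125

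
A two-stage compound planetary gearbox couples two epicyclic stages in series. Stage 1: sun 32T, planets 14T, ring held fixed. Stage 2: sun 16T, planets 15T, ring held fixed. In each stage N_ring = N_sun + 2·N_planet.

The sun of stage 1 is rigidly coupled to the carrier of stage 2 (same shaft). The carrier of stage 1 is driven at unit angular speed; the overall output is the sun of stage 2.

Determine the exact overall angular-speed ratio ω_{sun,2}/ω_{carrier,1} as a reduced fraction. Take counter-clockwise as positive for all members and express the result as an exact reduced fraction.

713/64

Stage 1: N_ring = 32 + 2·14 = 60
Stage 1: 32(ω_s−ω_c) = −60(ω_r−ω_c),  ω_r=0, ω_c=1
Stage 1: ω_s = 1 − (60/32)(0−1) = 23/8
  ⇒ ω_s¹/ω_c¹ = 23/8
Stage 2: N_ring = 16 + 2·15 = 46
Stage 2: 16(ω_s−ω_c) = −46(ω_r−ω_c),  ω_r=0, ω_c=1
Stage 2: ω_s = 1 − (46/16)(0−1) = 31/8
  ⇒ ω_s²/ω_c² = 31/8
Coupling ω_c² = ω_s¹ ⇒ overall = 23/8 × 31/8 = 713/64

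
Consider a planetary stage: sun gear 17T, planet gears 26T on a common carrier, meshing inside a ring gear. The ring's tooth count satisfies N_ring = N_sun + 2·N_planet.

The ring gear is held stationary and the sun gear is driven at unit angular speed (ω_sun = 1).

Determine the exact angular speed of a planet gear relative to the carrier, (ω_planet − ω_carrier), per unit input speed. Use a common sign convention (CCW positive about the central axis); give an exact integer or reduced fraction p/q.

-1173/2236

N_ring = 17 + 2·26 = 69
17(ω_s−ω_c) = −69(ω_r−ω_c),  ω_r=0, ω_s=1
17(1−ω_c) = −69(0−ω_c)  ⇒  86ω_c = 17  ⇒  ω_c = 17/86
sun–planet: 17·(1−17/86) = −26·(ω_p−ω_c)  ⇒  ω_p−ω_c = −(17/26)·(69/86) = -1173/2236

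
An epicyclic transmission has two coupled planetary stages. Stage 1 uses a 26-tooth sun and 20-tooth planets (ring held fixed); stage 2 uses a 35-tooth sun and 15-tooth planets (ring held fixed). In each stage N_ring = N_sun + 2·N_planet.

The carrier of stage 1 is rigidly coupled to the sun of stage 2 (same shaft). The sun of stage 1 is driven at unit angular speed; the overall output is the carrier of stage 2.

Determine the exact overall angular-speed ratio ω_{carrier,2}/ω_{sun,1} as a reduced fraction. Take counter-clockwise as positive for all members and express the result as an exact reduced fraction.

91/920

Stage 1: N_ring = 26 + 2·20 = 66
Stage 1: 26(ω_s−ω_c) = −66(ω_r−ω_c),  ω_r=0, ω_s=1
Stage 1: 26(1−ω_c) = −66(0−ω_c)  ⇒  92ω_c = 26  ⇒  ω_c = 13/46
  ⇒ ω_c¹/ω_s¹ = 13/46
Stage 2: N_ring = 35 + 2·15 = 65
Stage 2: 35(ω_s−ω_c) = −65(ω_r−ω_c),  ω_r=0, ω_s=1
Stage 2: 35(1−ω_c) = −65(0−ω_c)  ⇒  100ω_c = 35  ⇒  ω_c = 7/20
  ⇒ ω_c²/ω_s² = 7/20
Coupling ω_s² = ω_c¹ ⇒ overall = 13/46 × 7/20 = 91/920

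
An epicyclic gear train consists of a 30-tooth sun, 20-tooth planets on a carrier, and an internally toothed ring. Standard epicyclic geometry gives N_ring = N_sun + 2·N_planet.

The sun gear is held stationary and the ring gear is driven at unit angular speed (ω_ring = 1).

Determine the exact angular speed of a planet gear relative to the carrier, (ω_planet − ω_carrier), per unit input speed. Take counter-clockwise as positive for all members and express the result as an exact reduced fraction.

21/20

N_ring = 30 + 2·20 = 70
30(ω_s−ω_c) = −70(ω_r−ω_c),  ω_s=0, ω_r=1
30(0−ω_c) = −70(1−ω_c)  ⇒  100ω_c = 70  ⇒  ω_c = 7/10
sun–planet: 30·(0−7/10) = −20·(ω_p−ω_c)  ⇒  ω_p−ω_c = −(30/20)·(-7/10) = 21/20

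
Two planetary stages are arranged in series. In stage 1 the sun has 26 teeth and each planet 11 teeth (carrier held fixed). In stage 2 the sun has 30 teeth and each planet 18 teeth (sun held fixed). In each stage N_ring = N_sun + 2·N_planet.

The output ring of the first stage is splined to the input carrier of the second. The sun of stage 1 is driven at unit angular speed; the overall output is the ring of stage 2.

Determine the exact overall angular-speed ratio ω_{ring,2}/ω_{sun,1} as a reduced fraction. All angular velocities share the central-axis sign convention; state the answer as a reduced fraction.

-26/33

Stage 1: N_ring = 26 + 2·11 = 48
Stage 1: 26(ω_s−ω_c) = −48(ω_r−ω_c),  ω_c=0, ω_s=1
Stage 1: ω_r = 0 − (26/48)(1−0) = -13/24
  ⇒ ω_r¹/ω_s¹ = -13/24
Stage 2: N_ring = 30 + 2·18 = 66
Stage 2: 30(ω_s−ω_c) = −66(ω_r−ω_c),  ω_s=0, ω_c=1
Stage 2: ω_r = 1 − (30/66)(0−1) = 16/11
  ⇒ ω_r²/ω_c² = 16/11
Coupling ω_c² = ω_r¹ ⇒ overall = -13/24 × 16/11 = -26/33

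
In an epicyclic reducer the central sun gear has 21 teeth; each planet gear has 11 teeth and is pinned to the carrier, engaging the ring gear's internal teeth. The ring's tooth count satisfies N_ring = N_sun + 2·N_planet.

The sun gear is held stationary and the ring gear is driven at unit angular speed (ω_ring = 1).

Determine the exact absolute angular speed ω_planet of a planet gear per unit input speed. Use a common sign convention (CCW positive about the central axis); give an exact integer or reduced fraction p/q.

N_ring = 21 + 2·11 = 43
21(ω_s−ω_c) = −43(ω_r−ω_c),  ω_s=0, ω_r=1
21(0−ω_c) = −43(1−ω_c)  ⇒  64ω_c = 43  ⇒  ω_c = 43/64
sun–planet: 21·(0−43/64) = −11·(ω_p−ω_c)  ⇒  ω_p−ω_c = −(21/11)·(-43/64) = 903/704
ω_p = 43/64 + 903/704 = 43/22

43/22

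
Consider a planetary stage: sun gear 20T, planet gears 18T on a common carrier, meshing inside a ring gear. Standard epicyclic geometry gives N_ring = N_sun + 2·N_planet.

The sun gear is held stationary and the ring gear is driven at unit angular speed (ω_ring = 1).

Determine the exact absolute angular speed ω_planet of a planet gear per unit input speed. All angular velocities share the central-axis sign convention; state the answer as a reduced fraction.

14/9

N_ring = 20 + 2·18 = 56
20(ω_s−ω_c) = −56(ω_r−ω_c),  ω_s=0, ω_r=1
20(0−ω_c) = −56(1−ω_c)  ⇒  76ω_c = 56  ⇒  ω_c = 14/19
sun–planet: 20·(0−14/19) = −18·(ω_p−ω_c)  ⇒  ω_p−ω_c = −(20/18)·(-14/19) = 140/171
ω_p = 14/19 + 140/171 = 14/9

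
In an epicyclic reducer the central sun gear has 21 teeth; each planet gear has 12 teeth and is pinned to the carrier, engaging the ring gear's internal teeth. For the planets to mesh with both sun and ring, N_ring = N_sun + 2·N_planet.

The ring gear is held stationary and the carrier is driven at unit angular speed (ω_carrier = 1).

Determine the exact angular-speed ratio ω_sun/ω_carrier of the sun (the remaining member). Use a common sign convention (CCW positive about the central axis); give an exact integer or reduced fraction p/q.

22/7

N_ring = 21 + 2·12 = 45
21(ω_s−ω_c) = −45(ω_r−ω_c),  ω_r=0, ω_c=1
ω_s = 1 − (45/21)(0−1) = 22/7
ω_s/ω_c = 22/7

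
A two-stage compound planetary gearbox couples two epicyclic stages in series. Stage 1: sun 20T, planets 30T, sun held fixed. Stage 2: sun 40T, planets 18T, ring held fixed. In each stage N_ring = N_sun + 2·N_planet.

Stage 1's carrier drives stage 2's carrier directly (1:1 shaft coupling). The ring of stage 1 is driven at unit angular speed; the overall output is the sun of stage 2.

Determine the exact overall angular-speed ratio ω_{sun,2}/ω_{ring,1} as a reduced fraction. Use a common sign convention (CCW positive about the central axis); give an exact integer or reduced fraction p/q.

58/25

Stage 1: N_ring = 20 + 2·30 = 80
Stage 1: 20(ω_s−ω_c) = −80(ω_r−ω_c),  ω_s=0, ω_r=1
Stage 1: 20(0−ω_c) = −80(1−ω_c)  ⇒  100ω_c = 80  ⇒  ω_c = 4/5
  ⇒ ω_c¹/ω_r¹ = 4/5
Stage 2: N_ring = 40 + 2·18 = 76
Stage 2: 40(ω_s−ω_c) = −76(ω_r−ω_c),  ω_r=0, ω_c=1
Stage 2: ω_s = 1 − (76/40)(0−1) = 29/10
  ⇒ ω_s²/ω_c² = 29/10
Coupling ω_c² = ω_c¹ ⇒ overall = 4/5 × 29/10 = 58/25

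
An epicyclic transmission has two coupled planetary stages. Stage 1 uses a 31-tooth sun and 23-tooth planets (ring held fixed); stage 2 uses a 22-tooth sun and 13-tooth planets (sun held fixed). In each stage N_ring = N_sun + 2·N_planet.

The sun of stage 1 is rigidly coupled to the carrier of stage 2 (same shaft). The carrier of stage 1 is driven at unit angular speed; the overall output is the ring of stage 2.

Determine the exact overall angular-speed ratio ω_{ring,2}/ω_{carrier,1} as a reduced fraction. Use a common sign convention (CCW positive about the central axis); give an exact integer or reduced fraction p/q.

315/62

Stage 1: N_ring = 31 + 2·23 = 77
Stage 1: 31(ω_s−ω_c) = −77(ω_r−ω_c),  ω_r=0, ω_c=1
Stage 1: ω_s = 1 − (77/31)(0−1) = 108/31
  ⇒ ω_s¹/ω_c¹ = 108/31
Stage 2: N_ring = 22 + 2·13 = 48
Stage 2: 22(ω_s−ω_c) = −48(ω_r−ω_c),  ω_s=0, ω_c=1
Stage 2: ω_r = 1 − (22/48)(0−1) = 35/24
  ⇒ ω_r²/ω_c² = 35/24
Coupling ω_c² = ω_s¹ ⇒ overall = 108/31 × 35/24 = 315/62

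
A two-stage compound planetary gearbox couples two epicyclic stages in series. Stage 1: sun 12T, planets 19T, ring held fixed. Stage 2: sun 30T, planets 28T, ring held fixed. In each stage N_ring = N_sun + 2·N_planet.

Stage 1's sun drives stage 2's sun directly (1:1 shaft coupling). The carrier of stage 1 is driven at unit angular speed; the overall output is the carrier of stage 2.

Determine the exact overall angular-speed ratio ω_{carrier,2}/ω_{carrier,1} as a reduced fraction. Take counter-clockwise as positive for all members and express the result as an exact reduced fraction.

155/116

Stage 1: N_ring = 12 + 2·19 = 50
Stage 1: 12(ω_s−ω_c) = −50(ω_r−ω_c),  ω_r=0, ω_c=1
Stage 1: ω_s = 1 − (50/12)(0−1) = 31/6
  ⇒ ω_s¹/ω_c¹ = 31/6
Stage 2: N_ring = 30 + 2·28 = 86
Stage 2: 30(ω_s−ω_c) = −86(ω_r−ω_c),  ω_r=0, ω_s=1
Stage 2: 30(1−ω_c) = −86(0−ω_c)  ⇒  116ω_c = 30  ⇒  ω_c = 15/58
  ⇒ ω_c²/ω_s² = 15/58
Coupling ω_s² = ω_s¹ ⇒ overall = 31/6 × 15/58 = 155/116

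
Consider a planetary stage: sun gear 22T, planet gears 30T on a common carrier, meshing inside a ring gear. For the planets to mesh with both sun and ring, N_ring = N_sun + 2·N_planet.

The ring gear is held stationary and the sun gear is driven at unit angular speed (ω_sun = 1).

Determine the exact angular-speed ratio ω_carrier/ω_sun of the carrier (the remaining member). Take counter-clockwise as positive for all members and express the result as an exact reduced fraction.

N_ring = 22 + 2·30 = 82
22(ω_s−ω_c) = −82(ω_r−ω_c),  ω_r=0, ω_s=1
22(1−ω_c) = −82(0−ω_c)  ⇒  104ω_c = 22  ⇒  ω_c = 11/52
ω_c/ω_s = 11/52

11/52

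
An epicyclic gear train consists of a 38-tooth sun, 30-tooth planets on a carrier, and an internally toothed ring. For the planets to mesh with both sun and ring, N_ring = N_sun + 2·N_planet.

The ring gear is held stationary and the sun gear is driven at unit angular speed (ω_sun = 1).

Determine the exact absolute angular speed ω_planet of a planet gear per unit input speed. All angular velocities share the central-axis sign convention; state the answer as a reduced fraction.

-19/30

N_ring = 38 + 2·30 = 98
38(ω_s−ω_c) = −98(ω_r−ω_c),  ω_r=0, ω_s=1
38(1−ω_c) = −98(0−ω_c)  ⇒  136ω_c = 38  ⇒  ω_c = 19/68
sun–planet: 38·(1−19/68) = −30·(ω_p−ω_c)  ⇒  ω_p−ω_c = −(38/30)·(49/68) = -931/1020
ω_p = 19/68 − 931/1020 = -19/30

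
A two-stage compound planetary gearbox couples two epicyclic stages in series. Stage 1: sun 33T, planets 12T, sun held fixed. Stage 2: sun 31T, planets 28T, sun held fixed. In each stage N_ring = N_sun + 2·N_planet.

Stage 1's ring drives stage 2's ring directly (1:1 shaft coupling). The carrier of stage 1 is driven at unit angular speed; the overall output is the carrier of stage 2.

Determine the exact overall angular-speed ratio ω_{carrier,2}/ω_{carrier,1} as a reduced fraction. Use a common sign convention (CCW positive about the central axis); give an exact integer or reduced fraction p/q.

1305/1121

Stage 1: N_ring = 33 + 2·12 = 57
Stage 1: 33(ω_s−ω_c) = −57(ω_r−ω_c),  ω_s=0, ω_c=1
Stage 1: ω_r = 1 − (33/57)(0−1) = 30/19
  ⇒ ω_r¹/ω_c¹ = 30/19
Stage 2: N_ring = 31 + 2·28 = 87
Stage 2: 31(ω_s−ω_c) = −87(ω_r−ω_c),  ω_s=0, ω_r=1
Stage 2: 31(0−ω_c) = −87(1−ω_c)  ⇒  118ω_c = 87  ⇒  ω_c = 87/118
  ⇒ ω_c²/ω_r² = 87/118
Coupling ω_r² = ω_r¹ ⇒ overall = 30/19 × 87/118 = 1305/1121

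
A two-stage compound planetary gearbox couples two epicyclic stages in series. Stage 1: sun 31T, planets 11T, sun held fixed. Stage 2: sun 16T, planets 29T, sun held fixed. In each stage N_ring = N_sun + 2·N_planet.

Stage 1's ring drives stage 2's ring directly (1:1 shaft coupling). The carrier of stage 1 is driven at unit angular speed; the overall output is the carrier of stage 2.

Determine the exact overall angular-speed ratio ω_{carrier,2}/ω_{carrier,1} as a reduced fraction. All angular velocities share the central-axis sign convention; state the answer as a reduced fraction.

Stage 1: N_ring = 31 + 2·11 = 53
Stage 1: 31(ω_s−ω_c) = −53(ω_r−ω_c),  ω_s=0, ω_c=1
Stage 1: ω_r = 1 − (31/53)(0−1) = 84/53
  ⇒ ω_r¹/ω_c¹ = 84/53
Stage 2: N_ring = 16 + 2·29 = 74
Stage 2: 16(ω_s−ω_c) = −74(ω_r−ω_c),  ω_s=0, ω_r=1
Stage 2: 16(0−ω_c) = −74(1−ω_c)  ⇒  90ω_c = 74  ⇒  ω_c = 37/45
  ⇒ ω_c²/ω_r² = 37/45
Coupling ω_r² = ω_r¹ ⇒ overall = 84/53 × 37/45 = 1036/795

1036/795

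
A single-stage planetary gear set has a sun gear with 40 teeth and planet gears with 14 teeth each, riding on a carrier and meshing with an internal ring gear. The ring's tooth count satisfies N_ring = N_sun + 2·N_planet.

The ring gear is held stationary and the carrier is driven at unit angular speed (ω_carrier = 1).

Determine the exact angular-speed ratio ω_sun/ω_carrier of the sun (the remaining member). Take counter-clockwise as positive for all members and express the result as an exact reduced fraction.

N_ring = 40 + 2·14 = 68
40(ω_s−ω_c) = −68(ω_r−ω_c),  ω_r=0, ω_c=1
ω_s = 1 − (68/40)(0−1) = 27/10
ω_s/ω_c = 27/10

27/10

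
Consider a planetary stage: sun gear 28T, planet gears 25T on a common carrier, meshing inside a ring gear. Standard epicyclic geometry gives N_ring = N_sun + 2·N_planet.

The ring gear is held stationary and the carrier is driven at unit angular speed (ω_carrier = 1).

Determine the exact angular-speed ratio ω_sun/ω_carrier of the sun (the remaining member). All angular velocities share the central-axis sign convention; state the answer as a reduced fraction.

53/14

N_ring = 28 + 2·25 = 78
28(ω_s−ω_c) = −78(ω_r−ω_c),  ω_r=0, ω_c=1
ω_s = 1 − (78/28)(0−1) = 53/14
ω_s/ω_c = 53/14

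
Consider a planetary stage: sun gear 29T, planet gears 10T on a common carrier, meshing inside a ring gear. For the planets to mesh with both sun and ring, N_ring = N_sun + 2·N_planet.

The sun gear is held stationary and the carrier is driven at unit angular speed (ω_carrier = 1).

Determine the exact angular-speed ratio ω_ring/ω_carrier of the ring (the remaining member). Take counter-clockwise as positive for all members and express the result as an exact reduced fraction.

78/49

N_ring = 29 + 2·10 = 49
29(ω_s−ω_c) = −49(ω_r−ω_c),  ω_s=0, ω_c=1
ω_r = 1 − (29/49)(0−1) = 78/49
ω_r/ω_c = 78/49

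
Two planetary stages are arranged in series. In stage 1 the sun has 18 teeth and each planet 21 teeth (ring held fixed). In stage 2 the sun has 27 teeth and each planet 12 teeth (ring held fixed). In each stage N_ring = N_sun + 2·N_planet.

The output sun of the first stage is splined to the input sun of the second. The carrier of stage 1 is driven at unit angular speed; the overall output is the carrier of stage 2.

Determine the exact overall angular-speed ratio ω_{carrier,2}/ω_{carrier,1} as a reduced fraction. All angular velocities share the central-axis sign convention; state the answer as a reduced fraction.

Stage 1: N_ring = 18 + 2·21 = 60
Stage 1: 18(ω_s−ω_c) = −60(ω_r−ω_c),  ω_r=0, ω_c=1
Stage 1: ω_s = 1 − (60/18)(0−1) = 13/3
  ⇒ ω_s¹/ω_c¹ = 13/3
Stage 2: N_ring = 27 + 2·12 = 51
Stage 2: 27(ω_s−ω_c) = −51(ω_r−ω_c),  ω_r=0, ω_s=1
Stage 2: 27(1−ω_c) = −51(0−ω_c)  ⇒  78ω_c = 27  ⇒  ω_c = 9/26
  ⇒ ω_c²/ω_s² = 9/26
Coupling ω_s² = ω_s¹ ⇒ overall = 13/3 × 9/26 = 3/2

3/2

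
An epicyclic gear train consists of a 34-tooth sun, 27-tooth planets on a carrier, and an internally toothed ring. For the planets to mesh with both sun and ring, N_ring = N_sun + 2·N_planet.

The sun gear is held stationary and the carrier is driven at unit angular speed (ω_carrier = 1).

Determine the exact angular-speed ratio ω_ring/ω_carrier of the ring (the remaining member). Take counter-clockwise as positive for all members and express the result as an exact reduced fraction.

61/44

N_ring = 34 + 2·27 = 88
34(ω_s−ω_c) = −88(ω_r−ω_c),  ω_s=0, ω_c=1
ω_r = 1 − (34/88)(0−1) = 61/44
ω_r/ω_c = 61/44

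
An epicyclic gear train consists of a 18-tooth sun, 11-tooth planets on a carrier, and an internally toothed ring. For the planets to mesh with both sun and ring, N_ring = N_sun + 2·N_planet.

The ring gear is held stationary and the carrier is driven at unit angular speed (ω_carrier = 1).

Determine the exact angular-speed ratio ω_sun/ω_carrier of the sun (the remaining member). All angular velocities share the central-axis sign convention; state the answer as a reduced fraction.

29/9

N_ring = 18 + 2·11 = 40
18(ω_s−ω_c) = −40(ω_r−ω_c),  ω_r=0, ω_c=1
ω_s = 1 − (40/18)(0−1) = 29/9
ω_s/ω_c = 29/9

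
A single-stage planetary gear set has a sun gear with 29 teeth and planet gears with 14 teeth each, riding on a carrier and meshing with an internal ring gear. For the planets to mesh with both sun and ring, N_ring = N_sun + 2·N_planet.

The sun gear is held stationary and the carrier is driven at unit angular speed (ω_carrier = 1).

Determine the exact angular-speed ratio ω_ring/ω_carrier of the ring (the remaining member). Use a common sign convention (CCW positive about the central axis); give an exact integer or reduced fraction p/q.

N_ring = 29 + 2·14 = 57
29(ω_s−ω_c) = −57(ω_r−ω_c),  ω_s=0, ω_c=1
ω_r = 1 − (29/57)(0−1) = 86/57
ω_r/ω_c = 86/57

86/57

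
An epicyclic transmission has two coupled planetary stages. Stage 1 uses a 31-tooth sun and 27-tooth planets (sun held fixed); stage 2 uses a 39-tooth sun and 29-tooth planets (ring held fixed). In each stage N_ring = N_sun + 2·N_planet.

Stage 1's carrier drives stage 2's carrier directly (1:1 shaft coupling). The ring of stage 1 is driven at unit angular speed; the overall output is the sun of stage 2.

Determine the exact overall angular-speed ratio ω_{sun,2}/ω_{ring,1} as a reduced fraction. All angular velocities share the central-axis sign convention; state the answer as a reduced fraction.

2890/1131

Stage 1: N_ring = 31 + 2·27 = 85
Stage 1: 31(ω_s−ω_c) = −85(ω_r−ω_c),  ω_s=0, ω_r=1
Stage 1: 31(0−ω_c) = −85(1−ω_c)  ⇒  116ω_c = 85  ⇒  ω_c = 85/116
  ⇒ ω_c¹/ω_r¹ = 85/116
Stage 2: N_ring = 39 + 2·29 = 97
Stage 2: 39(ω_s−ω_c) = −97(ω_r−ω_c),  ω_r=0, ω_c=1
Stage 2: ω_s = 1 − (97/39)(0−1) = 136/39
  ⇒ ω_s²/ω_c² = 136/39
Coupling ω_c² = ω_c¹ ⇒ overall = 85/116 × 136/39 = 2890/1131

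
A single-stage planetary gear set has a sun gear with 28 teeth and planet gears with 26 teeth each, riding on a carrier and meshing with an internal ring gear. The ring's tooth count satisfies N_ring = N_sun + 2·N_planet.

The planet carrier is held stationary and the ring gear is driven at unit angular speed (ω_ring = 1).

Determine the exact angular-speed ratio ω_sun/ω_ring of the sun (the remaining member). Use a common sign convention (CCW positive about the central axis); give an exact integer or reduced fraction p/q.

-20/7

N_ring = 28 + 2·26 = 80
28(ω_s−ω_c) = −80(ω_r−ω_c),  ω_c=0, ω_r=1
ω_s = 0 − (80/28)(1−0) = -20/7
ω_s/ω_r = -20/7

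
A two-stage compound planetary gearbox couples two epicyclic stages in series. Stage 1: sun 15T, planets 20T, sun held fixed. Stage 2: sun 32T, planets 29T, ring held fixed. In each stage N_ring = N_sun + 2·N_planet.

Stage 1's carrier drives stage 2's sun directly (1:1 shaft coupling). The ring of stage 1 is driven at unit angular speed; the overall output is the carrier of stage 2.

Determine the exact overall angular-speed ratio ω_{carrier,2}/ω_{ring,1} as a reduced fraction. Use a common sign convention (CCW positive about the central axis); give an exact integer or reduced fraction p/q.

88/427

Stage 1: N_ring = 15 + 2·20 = 55
Stage 1: 15(ω_s−ω_c) = −55(ω_r−ω_c),  ω_s=0, ω_r=1
Stage 1: 15(0−ω_c) = −55(1−ω_c)  ⇒  70ω_c = 55  ⇒  ω_c = 11/14
  ⇒ ω_c¹/ω_r¹ = 11/14
Stage 2: N_ring = 32 + 2·29 = 90
Stage 2: 32(ω_s−ω_c) = −90(ω_r−ω_c),  ω_r=0, ω_s=1
Stage 2: 32(1−ω_c) = −90(0−ω_c)  ⇒  122ω_c = 32  ⇒  ω_c = 16/61
  ⇒ ω_c²/ω_s² = 16/61
Coupling ω_s² = ω_c¹ ⇒ overall = 11/14 × 16/61 = 88/427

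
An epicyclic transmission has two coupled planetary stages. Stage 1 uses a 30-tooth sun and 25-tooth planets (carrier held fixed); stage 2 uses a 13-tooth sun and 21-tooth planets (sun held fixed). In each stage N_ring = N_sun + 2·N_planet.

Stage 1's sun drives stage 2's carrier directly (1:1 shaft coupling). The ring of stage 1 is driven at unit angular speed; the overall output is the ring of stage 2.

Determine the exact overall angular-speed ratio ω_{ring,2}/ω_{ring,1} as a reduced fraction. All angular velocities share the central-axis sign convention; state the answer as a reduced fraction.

-544/165

Stage 1: N_ring = 30 + 2·25 = 80
Stage 1: 30(ω_s−ω_c) = −80(ω_r−ω_c),  ω_c=0, ω_r=1
Stage 1: ω_s = 0 − (80/30)(1−0) = -8/3
  ⇒ ω_s¹/ω_r¹ = -8/3
Stage 2: N_ring = 13 + 2·21 = 55
Stage 2: 13(ω_s−ω_c) = −55(ω_r−ω_c),  ω_s=0, ω_c=1
Stage 2: ω_r = 1 − (13/55)(0−1) = 68/55
  ⇒ ω_r²/ω_c² = 68/55
Coupling ω_c² = ω_s¹ ⇒ overall = -8/3 × 68/55 = -544/165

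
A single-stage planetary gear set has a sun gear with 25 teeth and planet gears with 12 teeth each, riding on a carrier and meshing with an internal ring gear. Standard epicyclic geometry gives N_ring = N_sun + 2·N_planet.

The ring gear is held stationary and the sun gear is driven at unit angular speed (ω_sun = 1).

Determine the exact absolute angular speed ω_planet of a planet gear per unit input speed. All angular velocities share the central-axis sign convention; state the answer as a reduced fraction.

-25/24

N_ring = 25 + 2·12 = 49
25(ω_s−ω_c) = −49(ω_r−ω_c),  ω_r=0, ω_s=1
25(1−ω_c) = −49(0−ω_c)  ⇒  74ω_c = 25  ⇒  ω_c = 25/74
sun–planet: 25·(1−25/74) = −12·(ω_p−ω_c)  ⇒  ω_p−ω_c = −(25/12)·(49/74) = -1225/888
ω_p = 25/74 − 1225/888 = -25/24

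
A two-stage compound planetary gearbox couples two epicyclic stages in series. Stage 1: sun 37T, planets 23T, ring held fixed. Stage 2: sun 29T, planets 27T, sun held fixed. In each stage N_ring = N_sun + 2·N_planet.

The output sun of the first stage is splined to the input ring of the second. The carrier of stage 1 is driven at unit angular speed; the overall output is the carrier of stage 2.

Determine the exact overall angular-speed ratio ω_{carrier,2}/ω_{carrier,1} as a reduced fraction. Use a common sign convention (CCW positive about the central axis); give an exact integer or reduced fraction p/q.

Stage 1: N_ring = 37 + 2·23 = 83
Stage 1: 37(ω_s−ω_c) = −83(ω_r−ω_c),  ω_r=0, ω_c=1
Stage 1: ω_s = 1 − (83/37)(0−1) = 120/37
  ⇒ ω_s¹/ω_c¹ = 120/37
Stage 2: N_ring = 29 + 2·27 = 83
Stage 2: 29(ω_s−ω_c) = −83(ω_r−ω_c),  ω_s=0, ω_r=1
Stage 2: 29(0−ω_c) = −83(1−ω_c)  ⇒  112ω_c = 83  ⇒  ω_c = 83/112
  ⇒ ω_c²/ω_r² = 83/112
Coupling ω_r² = ω_s¹ ⇒ overall = 120/37 × 83/112 = 1245/518

1245/518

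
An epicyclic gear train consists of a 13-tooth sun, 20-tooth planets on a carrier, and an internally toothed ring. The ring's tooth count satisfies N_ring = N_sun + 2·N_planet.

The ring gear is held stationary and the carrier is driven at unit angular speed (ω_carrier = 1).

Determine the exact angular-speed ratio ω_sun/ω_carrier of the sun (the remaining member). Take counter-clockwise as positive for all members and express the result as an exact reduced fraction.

N_ring = 13 + 2·20 = 53
13(ω_s−ω_c) = −53(ω_r−ω_c),  ω_r=0, ω_c=1
ω_s = 1 − (53/13)(0−1) = 66/13
ω_s/ω_c = 66/13

66/13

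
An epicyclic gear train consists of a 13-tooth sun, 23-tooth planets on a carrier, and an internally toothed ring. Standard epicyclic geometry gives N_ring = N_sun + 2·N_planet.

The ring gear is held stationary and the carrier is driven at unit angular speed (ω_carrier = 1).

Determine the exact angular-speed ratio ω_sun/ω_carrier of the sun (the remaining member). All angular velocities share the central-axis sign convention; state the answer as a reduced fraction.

N_ring = 13 + 2·23 = 59
13(ω_s−ω_c) = −59(ω_r−ω_c),  ω_r=0, ω_c=1
ω_s = 1 − (59/13)(0−1) = 72/13
ω_s/ω_c = 72/13

72/13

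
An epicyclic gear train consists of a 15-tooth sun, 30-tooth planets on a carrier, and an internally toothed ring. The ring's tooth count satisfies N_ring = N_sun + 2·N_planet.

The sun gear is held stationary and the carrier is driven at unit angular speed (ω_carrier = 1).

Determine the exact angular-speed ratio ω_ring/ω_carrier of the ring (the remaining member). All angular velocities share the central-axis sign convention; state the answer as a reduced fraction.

N_ring = 15 + 2·30 = 75
15(ω_s−ω_c) = −75(ω_r−ω_c),  ω_s=0, ω_c=1
ω_r = 1 − (15/75)(0−1) = 6/5
ω_r/ω_c = 6/5

6/5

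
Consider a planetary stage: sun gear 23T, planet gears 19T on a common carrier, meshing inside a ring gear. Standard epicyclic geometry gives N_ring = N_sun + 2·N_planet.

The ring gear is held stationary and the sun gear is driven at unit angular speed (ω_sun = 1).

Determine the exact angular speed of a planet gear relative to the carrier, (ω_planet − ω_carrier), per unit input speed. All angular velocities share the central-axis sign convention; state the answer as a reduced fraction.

-1403/1596

N_ring = 23 + 2·19 = 61
23(ω_s−ω_c) = −61(ω_r−ω_c),  ω_r=0, ω_s=1
23(1−ω_c) = −61(0−ω_c)  ⇒  84ω_c = 23  ⇒  ω_c = 23/84
sun–planet: 23·(1−23/84) = −19·(ω_p−ω_c)  ⇒  ω_p−ω_c = −(23/19)·(61/84) = -1403/1596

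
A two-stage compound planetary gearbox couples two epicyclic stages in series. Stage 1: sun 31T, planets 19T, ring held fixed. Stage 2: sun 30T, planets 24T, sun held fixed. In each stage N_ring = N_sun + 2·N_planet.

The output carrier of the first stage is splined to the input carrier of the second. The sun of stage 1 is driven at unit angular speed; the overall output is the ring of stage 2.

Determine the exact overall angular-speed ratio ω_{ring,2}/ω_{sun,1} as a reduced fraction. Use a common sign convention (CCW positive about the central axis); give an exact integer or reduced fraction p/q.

Stage 1: N_ring = 31 + 2·19 = 69
Stage 1: 31(ω_s−ω_c) = −69(ω_r−ω_c),  ω_r=0, ω_s=1
Stage 1: 31(1−ω_c) = −69(0−ω_c)  ⇒  100ω_c = 31  ⇒  ω_c = 31/100
  ⇒ ω_c¹/ω_s¹ = 31/100
Stage 2: N_ring = 30 + 2·24 = 78
Stage 2: 30(ω_s−ω_c) = −78(ω_r−ω_c),  ω_s=0, ω_c=1
Stage 2: ω_r = 1 − (30/78)(0−1) = 18/13
  ⇒ ω_r²/ω_c² = 18/13
Coupling ω_c² = ω_c¹ ⇒ overall = 31/100 × 18/13 = 279/650

279/650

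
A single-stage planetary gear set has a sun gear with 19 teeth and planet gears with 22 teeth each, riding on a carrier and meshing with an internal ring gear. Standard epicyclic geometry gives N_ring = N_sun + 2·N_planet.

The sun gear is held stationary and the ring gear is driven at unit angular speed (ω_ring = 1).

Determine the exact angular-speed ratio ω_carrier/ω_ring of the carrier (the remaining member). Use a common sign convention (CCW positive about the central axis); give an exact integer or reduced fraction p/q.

N_ring = 19 + 2·22 = 63
19(ω_s−ω_c) = −63(ω_r−ω_c),  ω_s=0, ω_r=1
19(0−ω_c) = −63(1−ω_c)  ⇒  82ω_c = 63  ⇒  ω_c = 63/82
ω_c/ω_r = 63/82

63/82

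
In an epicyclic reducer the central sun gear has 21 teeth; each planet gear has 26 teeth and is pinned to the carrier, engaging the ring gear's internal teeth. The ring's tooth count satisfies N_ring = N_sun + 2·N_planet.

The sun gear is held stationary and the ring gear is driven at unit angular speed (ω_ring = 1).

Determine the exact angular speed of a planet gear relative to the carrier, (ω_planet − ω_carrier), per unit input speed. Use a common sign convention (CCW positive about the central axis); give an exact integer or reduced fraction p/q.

N_ring = 21 + 2·26 = 73
21(ω_s−ω_c) = −73(ω_r−ω_c),  ω_s=0, ω_r=1
21(0−ω_c) = −73(1−ω_c)  ⇒  94ω_c = 73  ⇒  ω_c = 73/94
sun–planet: 21·(0−73/94) = −26·(ω_p−ω_c)  ⇒  ω_p−ω_c = −(21/26)·(-73/94) = 1533/2444

1533/2444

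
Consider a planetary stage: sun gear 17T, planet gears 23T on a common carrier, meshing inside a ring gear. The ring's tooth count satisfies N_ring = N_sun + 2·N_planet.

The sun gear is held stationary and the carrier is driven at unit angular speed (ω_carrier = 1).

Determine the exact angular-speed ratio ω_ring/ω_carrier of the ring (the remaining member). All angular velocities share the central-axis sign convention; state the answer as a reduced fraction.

N_ring = 17 + 2·23 = 63
17(ω_s−ω_c) = −63(ω_r−ω_c),  ω_s=0, ω_c=1
ω_r = 1 − (17/63)(0−1) = 80/63
ω_r/ω_c = 80/63

80/63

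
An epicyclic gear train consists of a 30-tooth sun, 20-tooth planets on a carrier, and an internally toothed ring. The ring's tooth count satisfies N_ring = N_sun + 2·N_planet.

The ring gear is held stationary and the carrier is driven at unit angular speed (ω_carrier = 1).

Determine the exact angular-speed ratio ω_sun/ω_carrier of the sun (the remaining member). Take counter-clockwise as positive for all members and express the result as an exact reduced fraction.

10/3

N_ring = 30 + 2·20 = 70
30(ω_s−ω_c) = −70(ω_r−ω_c),  ω_r=0, ω_c=1
ω_s = 1 − (70/30)(0−1) = 10/3
ω_s/ω_c = 10/3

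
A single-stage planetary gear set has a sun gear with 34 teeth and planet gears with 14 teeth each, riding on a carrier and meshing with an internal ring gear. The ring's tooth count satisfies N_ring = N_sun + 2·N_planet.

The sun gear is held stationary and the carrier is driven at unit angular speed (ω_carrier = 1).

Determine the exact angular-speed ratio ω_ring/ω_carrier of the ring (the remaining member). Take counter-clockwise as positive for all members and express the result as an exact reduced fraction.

48/31

N_ring = 34 + 2·14 = 62
34(ω_s−ω_c) = −62(ω_r−ω_c),  ω_s=0, ω_c=1
ω_r = 1 − (34/62)(0−1) = 48/31
ω_r/ω_c = 48/31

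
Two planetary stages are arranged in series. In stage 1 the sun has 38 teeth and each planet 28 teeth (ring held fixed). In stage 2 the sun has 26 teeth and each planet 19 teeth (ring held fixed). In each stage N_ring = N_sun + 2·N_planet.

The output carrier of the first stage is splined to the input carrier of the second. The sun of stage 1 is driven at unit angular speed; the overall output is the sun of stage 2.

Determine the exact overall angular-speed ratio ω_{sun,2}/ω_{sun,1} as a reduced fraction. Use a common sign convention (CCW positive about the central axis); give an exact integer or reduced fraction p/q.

285/286

Stage 1: N_ring = 38 + 2·28 = 94
Stage 1: 38(ω_s−ω_c) = −94(ω_r−ω_c),  ω_r=0, ω_s=1
Stage 1: 38(1−ω_c) = −94(0−ω_c)  ⇒  132ω_c = 38  ⇒  ω_c = 19/66
  ⇒ ω_c¹/ω_s¹ = 19/66
Stage 2: N_ring = 26 + 2·19 = 64
Stage 2: 26(ω_s−ω_c) = −64(ω_r−ω_c),  ω_r=0, ω_c=1
Stage 2: ω_s = 1 − (64/26)(0−1) = 45/13
  ⇒ ω_s²/ω_c² = 45/13
Coupling ω_c² = ω_c¹ ⇒ overall = 19/66 × 45/13 = 285/286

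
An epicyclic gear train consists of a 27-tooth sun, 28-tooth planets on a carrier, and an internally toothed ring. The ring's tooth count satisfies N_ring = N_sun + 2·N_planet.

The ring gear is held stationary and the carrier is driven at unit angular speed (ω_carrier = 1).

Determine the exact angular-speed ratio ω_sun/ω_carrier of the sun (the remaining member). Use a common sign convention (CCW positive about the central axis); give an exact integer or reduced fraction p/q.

N_ring = 27 + 2·28 = 83
27(ω_s−ω_c) = −83(ω_r−ω_c),  ω_r=0, ω_c=1
ω_s = 1 − (83/27)(0−1) = 110/27
ω_s/ω_c = 110/27

110/27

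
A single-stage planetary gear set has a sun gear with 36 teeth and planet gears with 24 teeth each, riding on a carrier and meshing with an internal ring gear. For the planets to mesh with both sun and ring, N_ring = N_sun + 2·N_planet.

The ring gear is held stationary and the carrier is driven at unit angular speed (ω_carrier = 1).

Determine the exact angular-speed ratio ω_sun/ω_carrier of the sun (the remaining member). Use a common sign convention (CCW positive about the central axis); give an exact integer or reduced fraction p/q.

N_ring = 36 + 2·24 = 84
36(ω_s−ω_c) = −84(ω_r−ω_c),  ω_r=0, ω_c=1
ω_s = 1 − (84/36)(0−1) = 10/3
ω_s/ω_c = 10/3

10/3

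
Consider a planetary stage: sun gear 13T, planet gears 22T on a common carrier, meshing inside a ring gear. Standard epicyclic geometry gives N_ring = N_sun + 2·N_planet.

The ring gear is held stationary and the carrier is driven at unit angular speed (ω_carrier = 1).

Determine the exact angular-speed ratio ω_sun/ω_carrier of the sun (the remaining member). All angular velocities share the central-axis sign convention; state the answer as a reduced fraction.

70/13

N_ring = 13 + 2·22 = 57
13(ω_s−ω_c) = −57(ω_r−ω_c),  ω_r=0, ω_c=1
ω_s = 1 − (57/13)(0−1) = 70/13
ω_s/ω_c = 70/13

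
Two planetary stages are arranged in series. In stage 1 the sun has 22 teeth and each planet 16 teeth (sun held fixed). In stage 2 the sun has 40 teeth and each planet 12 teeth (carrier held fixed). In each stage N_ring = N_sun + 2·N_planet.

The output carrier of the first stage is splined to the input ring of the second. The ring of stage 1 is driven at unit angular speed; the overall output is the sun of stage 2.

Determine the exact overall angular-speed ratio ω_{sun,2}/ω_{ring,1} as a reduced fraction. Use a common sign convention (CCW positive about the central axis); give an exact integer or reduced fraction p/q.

Stage 1: N_ring = 22 + 2·16 = 54
Stage 1: 22(ω_s−ω_c) = −54(ω_r−ω_c),  ω_s=0, ω_r=1
Stage 1: 22(0−ω_c) = −54(1−ω_c)  ⇒  76ω_c = 54  ⇒  ω_c = 27/38
  ⇒ ω_c¹/ω_r¹ = 27/38
Stage 2: N_ring = 40 + 2·12 = 64
Stage 2: 40(ω_s−ω_c) = −64(ω_r−ω_c),  ω_c=0, ω_r=1
Stage 2: ω_s = 0 − (64/40)(1−0) = -8/5
  ⇒ ω_s²/ω_r² = -8/5
Coupling ω_r² = ω_c¹ ⇒ overall = 27/38 × -8/5 = -108/95

-108/95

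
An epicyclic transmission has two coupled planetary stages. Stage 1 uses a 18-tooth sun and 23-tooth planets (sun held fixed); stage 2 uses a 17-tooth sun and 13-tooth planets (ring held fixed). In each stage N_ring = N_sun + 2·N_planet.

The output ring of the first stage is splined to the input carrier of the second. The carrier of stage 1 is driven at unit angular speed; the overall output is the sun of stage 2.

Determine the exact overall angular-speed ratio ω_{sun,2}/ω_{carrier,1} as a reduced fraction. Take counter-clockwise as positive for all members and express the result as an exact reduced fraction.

615/136

Stage 1: N_ring = 18 + 2·23 = 64
Stage 1: 18(ω_s−ω_c) = −64(ω_r−ω_c),  ω_s=0, ω_c=1
Stage 1: ω_r = 1 − (18/64)(0−1) = 41/32
  ⇒ ω_r¹/ω_c¹ = 41/32
Stage 2: N_ring = 17 + 2·13 = 43
Stage 2: 17(ω_s−ω_c) = −43(ω_r−ω_c),  ω_r=0, ω_c=1
Stage 2: ω_s = 1 − (43/17)(0−1) = 60/17
  ⇒ ω_s²/ω_c² = 60/17
Coupling ω_c² = ω_r¹ ⇒ overall = 41/32 × 60/17 = 615/136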